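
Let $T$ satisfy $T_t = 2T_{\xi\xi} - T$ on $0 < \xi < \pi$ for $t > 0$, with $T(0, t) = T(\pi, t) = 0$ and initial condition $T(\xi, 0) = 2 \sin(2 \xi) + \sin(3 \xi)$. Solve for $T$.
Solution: Substitute $T = e^{-t}u$, i.e. $u = e^{t}T$.
By the product rule, $T_t = e^{-t}(u_t - u)$, $T_{\xi\xi} = e^{-t}u_{\xi\xi}$.
Substituting into the PDE and dividing by $e^{-t}$: $u_t - u = 2u_{\xi\xi} - u$.
The lower-order terms cancel, leaving the standard heat equation $u_t = 2u_{\xi\xi}$.
Initial data for $u$: $u(\xi,0) = T(\xi,0) = 2 \sin(2 \xi) + \sin(3 \xi)$. The boundary conditions carry over: $u(0,t) = u(\pi,t) = 0$.
Solve for $u$:
  Using separation of variables $u = X(\xi)G(t)$:
  Eigenfunctions: $\sin(n\xi)$, $n = 1, 2, 3, \ldots$
  General solution: $u(\xi, t) = \sum c_n \sin(n\xi) e^{-2n^2 t}$
  Matching $u(\xi,0) = 2 \sin(2 \xi) + \sin(3 \xi)$ term by term: $c_2=2, c_3=1$.
Hence $u(\xi,t) = 2 e^{-8 t} \sin(2 \xi) + e^{-18 t} \sin(3 \xi)$.
Transform back: $T(\xi,t) = e^{-t}u(\xi,t)$.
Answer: $T(\xi, t) = 2 e^{-9 t} \sin(2 \xi) + e^{-19 t} \sin(3 \xi)$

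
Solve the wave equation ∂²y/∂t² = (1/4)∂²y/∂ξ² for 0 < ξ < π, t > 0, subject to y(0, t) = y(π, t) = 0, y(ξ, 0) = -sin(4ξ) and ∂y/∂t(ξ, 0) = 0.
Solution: Using separation of variables y = X(ξ)T(t):
Eigenfunctions: sin(nξ), n = 1, 2, 3, ...
General solution: y(ξ, t) = Σ [A_n cos(n t/2) + B_n sin(n t/2)] sin(nξ)
From y(ξ,0) = -sin(4ξ): A_4=-1. From y_t(ξ,0) = 0: all B_n = 0.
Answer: y(ξ, t) = -sin(4ξ)cos(2t)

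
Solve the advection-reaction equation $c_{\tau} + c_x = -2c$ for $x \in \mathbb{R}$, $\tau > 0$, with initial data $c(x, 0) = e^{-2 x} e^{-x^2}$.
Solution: Substitute $c = e^{-2x}u$.
Then $c_x = e^{-2x}(u_x - 2u)$, $c_{\tau} = e^{-2x}u_{\tau}$; substituting and dividing by $e^{-2x}$, the lower-order terms cancel: $u_{\tau} + u_x = 0$ (standard advection equation).
Data for $u$: $u(x,0) = e^{2x}c(x,0) = e^{-x^2}$.
By characteristics ($dx/d\tau = 1$), $u(x,\tau) = f(x - \tau)$ with $f = u( \cdot , 0)$.
So $u(x,\tau) = e^{-(x - \tau)^2}$, and $c(x,\tau) = e^{-2x}u(x,\tau)$.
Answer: $c(x, \tau) = e^{-2 x} e^{-(-\tau + x)^2}$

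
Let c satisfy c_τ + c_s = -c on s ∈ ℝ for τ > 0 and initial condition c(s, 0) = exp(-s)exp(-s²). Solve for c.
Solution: Substitute c = exp(-s)u.
Then c_s = exp(-s)(u_s - u), c_τ = exp(-s)u_τ; substituting and dividing by exp(-s), the lower-order terms cancel: u_τ + u_s = 0 (standard advection equation).
Data for u: u(s,0) = exp(s)c(s,0) = exp(-s²).
By characteristics (ds/dτ = 1), u(s,τ) = f(s - τ) with f = u(·, 0).
So u(s,τ) = exp(-(s - τ)²), and c(s,τ) = exp(-s)u(s,τ).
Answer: c(s, τ) = exp(-s)exp(-(s - τ)²)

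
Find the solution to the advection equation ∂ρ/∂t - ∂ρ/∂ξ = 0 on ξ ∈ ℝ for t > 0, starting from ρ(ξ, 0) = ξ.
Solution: By method of characteristics (waves move left with speed 1):
Along characteristics ξ + t = const, ρ is constant, so ρ(ξ,t) = f(ξ + t) with f = ρ(·, 0).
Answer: ρ(ξ, t) = t + ξ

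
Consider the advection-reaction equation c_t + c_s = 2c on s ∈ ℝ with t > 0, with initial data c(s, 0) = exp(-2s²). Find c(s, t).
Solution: Substitute c = exp(2t)u.
Then c_t = exp(2t)(u_t + 2u), c_s = exp(2t)u_s; substituting and dividing by exp(2t), the lower-order terms cancel: u_t + u_s = 0 (standard advection equation).
Data for u: u(s,0) = c(s,0) = exp(-2s²).
By characteristics (ds/dt = 1), u(s,t) = f(s - t) with f = u(·, 0).
So u(s,t) = exp(-2(s - t)²), and c(s,t) = exp(2t)u(s,t).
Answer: c(s, t) = exp(2t)exp(-2(s - t)²)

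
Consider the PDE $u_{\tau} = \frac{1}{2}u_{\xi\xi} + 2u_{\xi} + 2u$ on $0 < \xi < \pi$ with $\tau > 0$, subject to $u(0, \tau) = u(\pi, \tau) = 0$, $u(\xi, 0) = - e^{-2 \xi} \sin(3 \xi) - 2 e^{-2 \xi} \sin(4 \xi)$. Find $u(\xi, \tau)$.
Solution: Substitute $u = e^{-2\xi}w$.
Then $u_{\xi} = e^{-2\xi}(w_{\xi} - 2w)$, $u_{\xi\xi} = e^{-2\xi}(w_{\xi\xi} - 4w_{\xi} + 4w)$, $u_{\tau} = e^{-2\xi}w_{\tau}$; substituting and dividing by $e^{-2\xi}$, the lower-order terms cancel: $w_{\tau} = \frac{1}{2}w_{\xi\xi}$ (standard heat equation).
Data for $w$: $w(\xi,0) = e^{2\xi}u(\xi,0) = - \sin(3 \xi) - 2 \sin(4 \xi)$. The boundary conditions carry over: $w(0,\tau) = w(\pi,\tau) = 0$.
Separating variables: $w = \sum c_n e^{-n^2\tau/2} \sin(n\xi)$. From $w(\xi,0) = - \sin(3 \xi) - 2 \sin(4 \xi)$: $c_3=-1, c_4=-2$.
So $w(\xi,\tau) = -2 e^{-8 \tau} \sin(4 \xi) - e^{-9 \tau/2} \sin(3 \xi)$, and $u(\xi,\tau) = e^{-2\xi}w(\xi,\tau)$.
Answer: $u(\xi, \tau) = -2 e^{-8 \tau} e^{-2 \xi} \sin(4 \xi) -  e^{-9 \tau/2} e^{-2 \xi} \sin(3 \xi)$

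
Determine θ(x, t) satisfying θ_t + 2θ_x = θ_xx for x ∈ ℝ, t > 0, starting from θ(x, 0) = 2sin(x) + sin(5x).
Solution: Moving frame: η = x - 2t, σ = t, θ = u(η,σ), so θ_t = u_σ - 2u_η and θ_xx = u_ηη.
Hence θ_t + 2θ_x = u_σ and the PDE becomes the heat equation u_σ = u_ηη on η ∈ ℝ.
Initial data: u(η,0) = θ(η,0) = 2sin(η) + sin(5η). Each mode sin(nη) decays as exp(-n²σ) on ℝ, so u(η,σ) = Σ c_n exp(-n²σ) sin(nη) with c_1=2, c_5=1: u(η,σ) = 2exp(-σ)sin(η) + exp(-25σ)sin(5η).
Substituting back: θ(x,t) = u(x - 2t, t).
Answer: θ(x, t) = -2exp(-t)sin(2t - x) - exp(-25t)sin(10t - 5x)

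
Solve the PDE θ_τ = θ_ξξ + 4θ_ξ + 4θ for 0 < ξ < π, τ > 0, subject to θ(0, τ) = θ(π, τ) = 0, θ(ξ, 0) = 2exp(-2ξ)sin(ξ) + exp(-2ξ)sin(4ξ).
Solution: Substitute θ = exp(-2ξ)u, i.e. u = exp(2ξ)θ.
By the product rule, θ_ξ = exp(-2ξ)(u_ξ - 2u), θ_ξξ = exp(-2ξ)(u_ξξ - 4u_ξ + 4u), θ_τ = exp(-2ξ)u_τ.
Substituting into the PDE and dividing by exp(-2ξ): u_τ = (u_ξξ - 4u_ξ + 4u) + 4(u_ξ - 2u) + 4u.
The lower-order terms cancel, leaving the standard heat equation u_τ = u_ξξ.
Initial data for u: u(ξ,0) = exp(2ξ)θ(ξ,0) = 2sin(ξ) + sin(4ξ). The boundary conditions carry over: u(0,τ) = u(π,τ) = 0.
Solve for u:
  Using separation of variables u = X(ξ)G(τ):
  Eigenfunctions: sin(nξ), n = 1, 2, 3, ...
  General solution: u(ξ, τ) = Σ c_n sin(nξ) exp(-n² τ)
  Matching u(ξ,0) = 2sin(ξ) + sin(4ξ) term by term: c_1=2, c_4=1.
Hence u(ξ,τ) = 2exp(-τ)sin(ξ) + exp(-16τ)sin(4ξ).
Transform back: θ(ξ,τ) = exp(-2ξ)u(ξ,τ).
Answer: θ(ξ, τ) = 2exp(-2ξ)exp(-τ)sin(ξ) + exp(-2ξ)exp(-16τ)sin(4ξ)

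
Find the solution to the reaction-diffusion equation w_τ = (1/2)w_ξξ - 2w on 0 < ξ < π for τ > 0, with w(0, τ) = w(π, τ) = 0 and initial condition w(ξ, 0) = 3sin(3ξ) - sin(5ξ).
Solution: Substitute w = exp(-2τ)u, i.e. u = exp(2τ)w.
By the product rule, w_τ = exp(-2τ)(u_τ - 2u), w_ξξ = exp(-2τ)u_ξξ.
Substituting into the PDE and dividing by exp(-2τ): u_τ - 2u = (1/2)u_ξξ - 2u.
The lower-order terms cancel, leaving the standard heat equation u_τ = (1/2)u_ξξ.
Initial data for u: u(ξ,0) = w(ξ,0) = 3sin(3ξ) - sin(5ξ). The boundary conditions carry over: u(0,τ) = u(π,τ) = 0.
Solve for u:
  Using separation of variables u = X(ξ)T(τ):
  Eigenfunctions: sin(nξ), n = 1, 2, 3, ...
  General solution: u(ξ, τ) = Σ c_n sin(nξ) exp(-n² τ/2)
  Matching u(ξ,0) = 3sin(3ξ) - sin(5ξ) term by term: c_3=3, c_5=-1.
Hence u(ξ,τ) = 3exp(-9τ/2)sin(3ξ) - exp(-25τ/2)sin(5ξ).
Transform back: w(ξ,τ) = exp(-2τ)u(ξ,τ).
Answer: w(ξ, τ) = 3exp(-13τ/2)sin(3ξ) - exp(-29τ/2)sin(5ξ)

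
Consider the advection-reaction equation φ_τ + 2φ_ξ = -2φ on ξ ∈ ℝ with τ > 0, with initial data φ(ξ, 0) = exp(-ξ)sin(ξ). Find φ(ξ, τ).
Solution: Substitute φ = exp(-ξ)u, i.e. u = exp(ξ)φ.
By the product rule, φ_ξ = exp(-ξ)(u_ξ - u), φ_τ = exp(-ξ)u_τ.
Substituting into the PDE and dividing by exp(-ξ): u_τ + 2(u_ξ - u) = -2u.
The lower-order terms cancel, leaving the standard advection equation u_τ + 2u_ξ = 0.
Initial data for u: u(ξ,0) = exp(ξ)φ(ξ,0) = sin(ξ).
Solve for u:
  By method of characteristics (waves move right with speed 2):
  Along characteristics ξ - 2τ = const, u is constant, so u(ξ,τ) = f(ξ - 2τ) with f = u(·, 0).
Hence u(ξ,τ) = sin(ξ - 2τ).
Transform back: φ(ξ,τ) = exp(-ξ)u(ξ,τ).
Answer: φ(ξ, τ) = exp(-ξ)sin(ξ - 2τ)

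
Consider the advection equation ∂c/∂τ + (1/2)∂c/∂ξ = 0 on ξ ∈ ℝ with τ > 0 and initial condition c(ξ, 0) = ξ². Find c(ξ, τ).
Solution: By method of characteristics (waves move right with speed 1/2):
Along characteristics ξ - (1/2)τ = const, c is constant, so c(ξ,τ) = f(ξ - (1/2)τ) with f = c(·, 0).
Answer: c(ξ, τ) = ξ² - ξτ + (1/4)τ²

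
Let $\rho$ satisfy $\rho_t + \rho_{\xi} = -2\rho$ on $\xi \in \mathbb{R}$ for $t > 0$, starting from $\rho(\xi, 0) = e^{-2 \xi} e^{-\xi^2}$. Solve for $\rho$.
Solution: Substitute $\rho = e^{-2\xi}u$.
Then $\rho_{\xi} = e^{-2\xi}(u_{\xi} - 2u)$, $\rho_t = e^{-2\xi}u_t$; substituting and dividing by $e^{-2\xi}$, the lower-order terms cancel: $u_t + u_{\xi} = 0$ (standard advection equation).
Data for $u$: $u(\xi,0) = e^{2\xi}\rho(\xi,0) = e^{-\xi^2}$.
By characteristics ($d\xi/dt = 1$), $u(\xi,t) = f(\xi - t)$ with $f = u( \cdot , 0)$.
So $u(\xi,t) = e^{-(-t + \xi)^2}$, and $\rho(\xi,t) = e^{-2\xi}u(\xi,t)$.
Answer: $\rho(\xi, t) = e^{-2 \xi} e^{-(\xi - t)^2}$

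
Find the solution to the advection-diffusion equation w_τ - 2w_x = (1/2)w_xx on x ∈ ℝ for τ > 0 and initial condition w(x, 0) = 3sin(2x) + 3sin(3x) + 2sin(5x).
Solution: Change to a moving frame: let η = x + 2τ, σ = τ and write w(x,τ) = u(η,σ).
By the chain rule w_τ = u_σ + 2u_η, w_x = u_η, w_xx = u_ηη.
Then w_τ - 2w_x = u_σ: the advection term cancels and the PDE becomes the heat equation u_σ = (1/2)u_ηη on η ∈ ℝ.
Initial data: u(η,0) = w(η,0) = 3sin(2η) + 3sin(3η) + 2sin(5η).
On η ∈ ℝ each mode satisfies (sin(nη))″ = -n² sin(nη), so exp(-n²σ/2) sin(nη) solves the heat equation; by superposition u(η,σ) = Σ c_n exp(-n²σ/2) sin(nη).
Reading off the coefficients: c_2=3, c_3=3, c_5=2, so u(η,σ) = 3exp(-2σ)sin(2η) + 3exp(-9σ/2)sin(3η) + 2exp(-25σ/2)sin(5η).
Substituting back η = x + 2τ, σ = τ: w(x,τ) = u(x + 2τ, τ).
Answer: w(x, τ) = 3exp(-2τ)sin(2x + 4τ) + 3exp(-9τ/2)sin(3x + 6τ) + 2exp(-25τ/2)sin(5x + 10τ)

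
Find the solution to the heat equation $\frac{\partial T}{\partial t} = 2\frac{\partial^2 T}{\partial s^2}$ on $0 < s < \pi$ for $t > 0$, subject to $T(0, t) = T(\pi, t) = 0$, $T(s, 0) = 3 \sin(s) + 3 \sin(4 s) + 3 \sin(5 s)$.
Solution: Using separation of variables $T = X(s)G(t)$:
Eigenfunctions: $\sin(ns)$, $n = 1, 2, 3, \ldots$
General solution: $T(s, t) = \sum c_n \sin(ns) e^{-2n^2 t}$
Matching $T(s,0) = 3 \sin(s) + 3 \sin(4 s) + 3 \sin(5 s)$ term by term: $c_1=3, c_4=3, c_5=3$.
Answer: $T(s, t) = 3 e^{-2 t} \sin(s) + 3 e^{-32 t} \sin(4 s) + 3 e^{-50 t} \sin(5 s)$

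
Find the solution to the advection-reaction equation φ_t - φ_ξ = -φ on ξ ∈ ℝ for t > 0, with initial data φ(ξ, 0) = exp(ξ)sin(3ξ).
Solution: Substitute φ = exp(ξ)u.
Then φ_ξ = exp(ξ)(u_ξ + u), φ_t = exp(ξ)u_t; substituting and dividing by exp(ξ), the lower-order terms cancel: u_t - u_ξ = 0 (standard advection equation).
Data for u: u(ξ,0) = exp(-ξ)φ(ξ,0) = sin(3ξ).
By characteristics (dξ/dt = -1), u(ξ,t) = f(ξ + t) with f = u(·, 0).
So u(ξ,t) = sin(3t + 3ξ), and φ(ξ,t) = exp(ξ)u(ξ,t).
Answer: φ(ξ, t) = exp(ξ)sin(3t + 3ξ)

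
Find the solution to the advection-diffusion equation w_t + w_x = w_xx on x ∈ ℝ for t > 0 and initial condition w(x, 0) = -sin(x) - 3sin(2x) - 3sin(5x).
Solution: Change to a moving frame: let η = x - t, σ = t and write w(x,t) = u(η,σ).
By the chain rule w_t = u_σ - u_η, w_x = u_η, w_xx = u_ηη.
Then w_t + w_x = u_σ: the advection term cancels and the PDE becomes the heat equation u_σ = u_ηη on η ∈ ℝ.
Initial data: u(η,0) = w(η,0) = -sin(η) - 3sin(2η) - 3sin(5η).
On η ∈ ℝ each mode satisfies (sin(nη))″ = -n² sin(nη), so exp(-n²σ) sin(nη) solves the heat equation; by superposition u(η,σ) = Σ c_n exp(-n²σ) sin(nη).
Reading off the coefficients: c_1=-1, c_2=-3, c_5=-3, so u(η,σ) = -exp(-σ)sin(η) - 3exp(-4σ)sin(2η) - 3exp(-25σ)sin(5η).
Substituting back η = x - t, σ = t: w(x,t) = u(x - t, t).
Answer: w(x, t) = exp(-t)sin(t - x) + 3exp(-4t)sin(2t - 2x) + 3exp(-25t)sin(5t - 5x)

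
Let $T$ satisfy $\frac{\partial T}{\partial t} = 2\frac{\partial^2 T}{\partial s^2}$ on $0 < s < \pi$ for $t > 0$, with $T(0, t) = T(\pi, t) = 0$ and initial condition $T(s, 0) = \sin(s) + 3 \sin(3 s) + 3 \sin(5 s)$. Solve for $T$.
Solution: Using separation of variables $T = X(s)G(t)$:
Eigenfunctions: $\sin(ns)$, $n = 1, 2, 3, \ldots$
General solution: $T(s, t) = \sum c_n \sin(ns) e^{-2n^2 t}$
Matching $T(s,0) = \sin(s) + 3 \sin(3 s) + 3 \sin(5 s)$ term by term: $c_1=1, c_3=3, c_5=3$.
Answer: $T(s, t) = e^{-2 t} \sin(s) + 3 e^{-18 t} \sin(3 s) + 3 e^{-50 t} \sin(5 s)$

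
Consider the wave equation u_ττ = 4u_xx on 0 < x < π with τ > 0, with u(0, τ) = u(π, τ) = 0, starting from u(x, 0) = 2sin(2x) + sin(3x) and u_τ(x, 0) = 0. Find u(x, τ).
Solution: Separating variables: u = Σ [A_n cos(ω_n τ) + B_n sin(ω_n τ)] sin(nx), ω_n = 2n. From ICs: A_2=2, A_3=1.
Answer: u(x, τ) = 2sin(2x)cos(4τ) + sin(3x)cos(6τ)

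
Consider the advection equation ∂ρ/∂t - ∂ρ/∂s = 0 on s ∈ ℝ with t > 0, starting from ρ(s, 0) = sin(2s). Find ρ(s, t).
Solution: By method of characteristics (waves move left with speed 1):
Along characteristics s + t = const, ρ is constant, so ρ(s,t) = f(s + t) with f = ρ(·, 0).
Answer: ρ(s, t) = sin(2s + 2t)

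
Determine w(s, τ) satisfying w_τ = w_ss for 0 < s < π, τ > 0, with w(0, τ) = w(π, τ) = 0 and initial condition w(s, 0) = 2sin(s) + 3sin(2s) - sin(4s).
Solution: Using separation of variables w = X(s)T(τ):
Eigenfunctions: sin(ns), n = 1, 2, 3, ...
General solution: w(s, τ) = Σ c_n sin(ns) exp(-n² τ)
Matching w(s,0) = 2sin(s) + 3sin(2s) - sin(4s) term by term: c_1=2, c_2=3, c_4=-1.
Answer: w(s, τ) = 2exp(-τ)sin(s) + 3exp(-4τ)sin(2s) - exp(-16τ)sin(4s)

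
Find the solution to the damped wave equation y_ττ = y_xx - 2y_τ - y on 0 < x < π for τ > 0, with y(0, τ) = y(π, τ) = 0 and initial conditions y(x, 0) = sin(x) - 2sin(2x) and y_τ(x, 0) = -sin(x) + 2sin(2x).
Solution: Substitute y = exp(-τ)u, i.e. u = exp(τ)y.
By the product rule, y_τ = exp(-τ)(u_τ - u), y_ττ = exp(-τ)(u_ττ - 2u_τ + u), y_xx = exp(-τ)u_xx.
Substituting into the PDE and dividing by exp(-τ): u_ττ - 2u_τ + u = u_xx - 2(u_τ - u) - u.
The lower-order terms cancel, leaving the standard wave equation u_ττ = u_xx.
Initial data for u: u(x,0) = y(x,0) = sin(x) - 2sin(2x); u_τ(x,0) = y_τ(x,0) + y(x,0) = 0. The boundary conditions carry over: u(0,τ) = u(π,τ) = 0.
Solve for u:
  Using separation of variables u = X(x)T(τ):
  Eigenfunctions: sin(nx), n = 1, 2, 3, ...
  General solution: u(x, τ) = Σ [A_n cos(n τ) + B_n sin(n τ)] sin(nx)
  From u(x,0) = sin(x) - 2sin(2x): A_1=1, A_2=-2. From u_τ(x,0) = 0: all B_n = 0.
Hence u(x,τ) = sin(x)cos(τ) - 2sin(2x)cos(2τ).
Transform back: y(x,τ) = exp(-τ)u(x,τ).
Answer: y(x, τ) = exp(-τ)sin(x)cos(τ) - 2exp(-τ)sin(2x)cos(2τ)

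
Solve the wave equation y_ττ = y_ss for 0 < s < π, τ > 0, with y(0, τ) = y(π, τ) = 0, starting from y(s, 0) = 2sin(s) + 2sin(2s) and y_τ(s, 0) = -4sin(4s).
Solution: Separating variables: y = Σ [A_n cos(ω_n τ) + B_n sin(ω_n τ)] sin(ns), ω_n = n. From ICs (B_n = velocity coefficient / ω_n): A_1=2, A_2=2, B_4=-1.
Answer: y(s, τ) = 2sin(s)cos(τ) + 2sin(2s)cos(2τ) - sin(4s)sin(4τ)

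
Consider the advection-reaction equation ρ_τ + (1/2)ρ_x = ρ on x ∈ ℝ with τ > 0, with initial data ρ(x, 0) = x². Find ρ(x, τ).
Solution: Substitute ρ = exp(τ)u.
Then ρ_τ = exp(τ)(u_τ + u), ρ_x = exp(τ)u_x; substituting and dividing by exp(τ), the lower-order terms cancel: u_τ + (1/2)u_x = 0 (standard advection equation).
Data for u: u(x,0) = ρ(x,0) = x².
By characteristics (dx/dτ = 1/2), u(x,τ) = f(x - (1/2)τ) with f = u(·, 0).
So u(x,τ) = x² - xτ + (1/4)τ², and ρ(x,τ) = exp(τ)u(x,τ).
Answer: ρ(x, τ) = x²exp(τ) - xτexp(τ) + (1/4)τ²exp(τ)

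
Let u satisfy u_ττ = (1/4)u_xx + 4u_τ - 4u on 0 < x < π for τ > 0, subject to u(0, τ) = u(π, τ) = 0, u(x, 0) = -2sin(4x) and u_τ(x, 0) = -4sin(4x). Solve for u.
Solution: Substitute u = exp(2τ)w, i.e. w = exp(-2τ)u.
By the product rule, u_τ = exp(2τ)(w_τ + 2w), u_ττ = exp(2τ)(w_ττ + 4w_τ + 4w), u_xx = exp(2τ)w_xx.
Substituting into the PDE and dividing by exp(2τ): w_ττ + 4w_τ + 4w = (1/4)w_xx + 4(w_τ + 2w) - 4w.
The lower-order terms cancel, leaving the standard wave equation w_ττ = (1/4)w_xx.
Initial data for w: w(x,0) = u(x,0) = -2sin(4x); w_τ(x,0) = u_τ(x,0) - 2u(x,0) = 0. The boundary conditions carry over: w(0,τ) = w(π,τ) = 0.
Solve for w:
  Using separation of variables w = X(x)T(τ):
  Eigenfunctions: sin(nx), n = 1, 2, 3, ...
  General solution: w(x, τ) = Σ [A_n cos(n τ/2) + B_n sin(n τ/2)] sin(nx)
  From w(x,0) = -2sin(4x): A_4=-2. From w_τ(x,0) = 0: all B_n = 0.
Hence w(x,τ) = -2sin(4x)cos(2τ).
Transform back: u(x,τ) = exp(2τ)w(x,τ).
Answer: u(x, τ) = -2exp(2τ)sin(4x)cos(2τ)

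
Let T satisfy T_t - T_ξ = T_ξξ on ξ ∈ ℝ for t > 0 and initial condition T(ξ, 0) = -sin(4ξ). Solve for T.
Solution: Moving frame: η = ξ + t, σ = t, T = u(η,σ), so T_t = u_σ + u_η and T_ξξ = u_ηη.
Hence T_t - T_ξ = u_σ and the PDE becomes the heat equation u_σ = u_ηη on η ∈ ℝ.
Initial data: u(η,0) = T(η,0) = -sin(4η). Each mode sin(nη) decays as exp(-n²σ) on ℝ, so u(η,σ) = Σ c_n exp(-n²σ) sin(nη) with c_4=-1: u(η,σ) = -exp(-16σ)sin(4η).
Substituting back: T(ξ,t) = u(ξ + t, t).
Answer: T(ξ, t) = -exp(-16t)sin(4t + 4ξ)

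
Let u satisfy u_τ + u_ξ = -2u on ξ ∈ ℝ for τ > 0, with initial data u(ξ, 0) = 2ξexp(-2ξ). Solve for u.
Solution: Substitute u = exp(-2ξ)w.
Then u_ξ = exp(-2ξ)(w_ξ - 2w), u_τ = exp(-2ξ)w_τ; substituting and dividing by exp(-2ξ), the lower-order terms cancel: w_τ + w_ξ = 0 (standard advection equation).
Data for w: w(ξ,0) = exp(2ξ)u(ξ,0) = 2ξ.
By characteristics (dξ/dτ = 1), w(ξ,τ) = f(ξ - τ) with f = w(·, 0).
So w(ξ,τ) = 2ξ - 2τ, and u(ξ,τ) = exp(-2ξ)w(ξ,τ).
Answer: u(ξ, τ) = 2ξexp(-2ξ) - 2τexp(-2ξ)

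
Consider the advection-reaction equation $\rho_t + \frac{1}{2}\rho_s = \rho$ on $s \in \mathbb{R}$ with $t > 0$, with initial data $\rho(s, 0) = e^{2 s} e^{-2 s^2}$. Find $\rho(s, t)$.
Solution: Substitute $\rho = e^{2s}u$.
Then $\rho_s = e^{2s}(u_s + 2u)$, $\rho_t = e^{2s}u_t$; substituting and dividing by $e^{2s}$, the lower-order terms cancel: $u_t + \frac{1}{2}u_s = 0$ (standard advection equation).
Data for $u$: $u(s,0) = e^{-2s}\rho(s,0) = e^{-2 s^2}$.
By characteristics ($ds/dt = 1/2$), $u(s,t) = f(s - \frac{1}{2}t)$ with $f = u( \cdot , 0)$.
So $u(s,t) = e^{-2 (s - t/2)^2}$, and $\rho(s,t) = e^{2s}u(s,t)$.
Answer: $\rho(s, t) = e^{2 s} e^{-2 (s - t/2)^2}$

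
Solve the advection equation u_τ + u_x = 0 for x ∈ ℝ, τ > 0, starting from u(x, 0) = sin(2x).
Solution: By characteristics (dx/dτ = 1), u(x,τ) = f(x - τ) with f = u(·, 0).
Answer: u(x, τ) = sin(2x - 2τ)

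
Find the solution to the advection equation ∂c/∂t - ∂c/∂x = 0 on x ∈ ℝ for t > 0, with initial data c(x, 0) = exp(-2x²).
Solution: By characteristics (dx/dt = -1), c(x,t) = f(x + t) with f = c(·, 0).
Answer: c(x, t) = exp(-2(t + x)²)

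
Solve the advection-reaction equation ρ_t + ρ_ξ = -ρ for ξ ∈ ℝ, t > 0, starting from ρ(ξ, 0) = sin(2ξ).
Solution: Substitute ρ = exp(-t)u, i.e. u = exp(t)ρ.
By the product rule, ρ_t = exp(-t)(u_t - u), ρ_ξ = exp(-t)u_ξ.
Substituting into the PDE and dividing by exp(-t): u_t - u + u_ξ = -u.
The lower-order terms cancel, leaving the standard advection equation u_t + u_ξ = 0.
Initial data for u: u(ξ,0) = ρ(ξ,0) = sin(2ξ).
Solve for u:
  By method of characteristics (waves move right with speed 1):
  Along characteristics ξ - t = const, u is constant, so u(ξ,t) = f(ξ - t) with f = u(·, 0).
Hence u(ξ,t) = -sin(2t - 2ξ).
Transform back: ρ(ξ,t) = exp(-t)u(ξ,t).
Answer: ρ(ξ, t) = -exp(-t)sin(2t - 2ξ)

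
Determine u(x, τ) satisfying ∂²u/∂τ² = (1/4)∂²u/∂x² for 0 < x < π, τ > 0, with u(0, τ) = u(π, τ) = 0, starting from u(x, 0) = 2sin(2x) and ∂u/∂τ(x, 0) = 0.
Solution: Separating variables: u = Σ [A_n cos(ω_n τ) + B_n sin(ω_n τ)] sin(nx), ω_n = n/2. From ICs: A_2=2.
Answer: u(x, τ) = 2sin(2x)cos(τ)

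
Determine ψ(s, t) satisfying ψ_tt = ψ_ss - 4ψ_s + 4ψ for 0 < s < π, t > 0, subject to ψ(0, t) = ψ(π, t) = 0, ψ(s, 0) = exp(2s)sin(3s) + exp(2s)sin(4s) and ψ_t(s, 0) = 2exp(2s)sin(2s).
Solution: Substitute ψ = exp(2s)u, i.e. u = exp(-2s)ψ.
By the product rule, ψ_s = exp(2s)(u_s + 2u), ψ_ss = exp(2s)(u_ss + 4u_s + 4u), ψ_tt = exp(2s)u_tt.
Substituting into the PDE and dividing by exp(2s): u_tt = (u_ss + 4u_s + 4u) - 4(u_s + 2u) + 4u.
The lower-order terms cancel, leaving the standard wave equation u_tt = u_ss.
Initial data for u: u(s,0) = exp(-2s)ψ(s,0) = sin(3s) + sin(4s); u_t(s,0) = exp(-2s)ψ_t(s,0) = 2sin(2s). The boundary conditions carry over: u(0,t) = u(π,t) = 0.
Solve for u:
  Using separation of variables u = X(s)T(t):
  Eigenfunctions: sin(ns), n = 1, 2, 3, ...
  General solution: u(s, t) = Σ [A_n cos(n t) + B_n sin(n t)] sin(ns)
  From u(s,0) = sin(3s) + sin(4s): A_3=1, A_4=1. From u_t(s,0) = 2sin(2s), using u_t(s,0) = Σ ω_n B_n sin(ns) with ω_n = n: B_2 = 2/2 = 1.
Hence u(s,t) = sin(2s)sin(2t) + sin(3s)cos(3t) + sin(4s)cos(4t).
Transform back: ψ(s,t) = exp(2s)u(s,t).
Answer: ψ(s, t) = exp(2s)sin(2s)sin(2t) + exp(2s)sin(3s)cos(3t) + exp(2s)sin(4s)cos(4t)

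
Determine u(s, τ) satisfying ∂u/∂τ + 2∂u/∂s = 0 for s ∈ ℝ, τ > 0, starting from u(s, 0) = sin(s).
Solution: By characteristics (ds/dτ = 2), u(s,τ) = f(s - 2τ) with f = u(·, 0).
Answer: u(s, τ) = sin(s - 2τ)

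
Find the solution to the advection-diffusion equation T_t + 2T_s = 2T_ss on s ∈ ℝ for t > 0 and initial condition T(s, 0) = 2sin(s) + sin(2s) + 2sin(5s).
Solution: Moving frame: η = s - 2t, σ = t, T = u(η,σ), so T_t = u_σ - 2u_η and T_ss = u_ηη.
Hence T_t + 2T_s = u_σ and the PDE becomes the heat equation u_σ = 2u_ηη on η ∈ ℝ.
Initial data: u(η,0) = T(η,0) = 2sin(η) + sin(2η) + 2sin(5η). Each mode sin(nη) decays as exp(-2n²σ) on ℝ, so u(η,σ) = Σ c_n exp(-2n²σ) sin(nη) with c_1=2, c_2=1, c_5=2: u(η,σ) = 2exp(-2σ)sin(η) + exp(-8σ)sin(2η) + 2exp(-50σ)sin(5η).
Substituting back: T(s,t) = u(s - 2t, t).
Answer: T(s, t) = 2exp(-2t)sin(s - 2t) + exp(-8t)sin(2s - 4t) + 2exp(-50t)sin(5s - 10t)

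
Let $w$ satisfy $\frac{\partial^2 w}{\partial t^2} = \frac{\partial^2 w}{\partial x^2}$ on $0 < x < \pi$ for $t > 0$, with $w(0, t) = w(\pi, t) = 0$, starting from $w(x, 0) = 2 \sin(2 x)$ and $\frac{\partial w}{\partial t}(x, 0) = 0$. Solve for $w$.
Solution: Using separation of variables $w = X(x)T(t)$:
Eigenfunctions: $\sin(nx)$, $n = 1, 2, 3, \ldots$
General solution: $w(x, t) = \sum [A_n \cos(n t) + B_n \sin(n t)] \sin(nx)$
From $w(x,0) = 2 \sin(2 x)$: $A_2=2$. From $w_t(x,0) = 0$: all $B_n = 0$.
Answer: $w(x, t) = 2 \sin(2 x) \cos(2 t)$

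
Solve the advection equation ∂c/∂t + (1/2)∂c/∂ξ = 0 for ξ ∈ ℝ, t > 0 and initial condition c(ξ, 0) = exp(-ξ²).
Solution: By characteristics (dξ/dt = 1/2), c(ξ,t) = f(ξ - (1/2)t) with f = c(·, 0).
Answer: c(ξ, t) = exp(-(-t/2 + ξ)²)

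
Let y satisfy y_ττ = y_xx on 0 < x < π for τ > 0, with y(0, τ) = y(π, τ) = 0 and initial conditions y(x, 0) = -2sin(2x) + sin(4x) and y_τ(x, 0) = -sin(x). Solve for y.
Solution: Using separation of variables y = X(x)T(τ):
Eigenfunctions: sin(nx), n = 1, 2, 3, ...
General solution: y(x, τ) = Σ [A_n cos(n τ) + B_n sin(n τ)] sin(nx)
From y(x,0) = -2sin(2x) + sin(4x): A_2=-2, A_4=1. From y_τ(x,0) = -sin(x), using y_τ(x,0) = Σ ω_n B_n sin(nx) with ω_n = n: B_1 = (-1)/1 = -1.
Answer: y(x, τ) = -sin(x)sin(τ) - 2sin(2x)cos(2τ) + sin(4x)cos(4τ)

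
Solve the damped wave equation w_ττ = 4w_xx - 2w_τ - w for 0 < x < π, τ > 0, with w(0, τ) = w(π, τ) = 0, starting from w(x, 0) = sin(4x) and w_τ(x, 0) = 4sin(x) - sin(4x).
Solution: Substitute w = exp(-τ)u, i.e. u = exp(τ)w.
By the product rule, w_τ = exp(-τ)(u_τ - u), w_ττ = exp(-τ)(u_ττ - 2u_τ + u), w_xx = exp(-τ)u_xx.
Substituting into the PDE and dividing by exp(-τ): u_ττ - 2u_τ + u = 4u_xx - 2(u_τ - u) - u.
The lower-order terms cancel, leaving the standard wave equation u_ττ = 4u_xx.
Initial data for u: u(x,0) = w(x,0) = sin(4x); u_τ(x,0) = w_τ(x,0) + w(x,0) = 4sin(x). The boundary conditions carry over: u(0,τ) = u(π,τ) = 0.
Solve for u:
  Using separation of variables u = X(x)T(τ):
  Eigenfunctions: sin(nx), n = 1, 2, 3, ...
  General solution: u(x, τ) = Σ [A_n cos(2n τ) + B_n sin(2n τ)] sin(nx)
  From u(x,0) = sin(4x): A_4=1. From u_τ(x,0) = 4sin(x), using u_τ(x,0) = Σ ω_n B_n sin(nx) with ω_n = 2n: B_1 = 4/2 = 2.
Hence u(x,τ) = 2sin(x)sin(2τ) + sin(4x)cos(8τ).
Transform back: w(x,τ) = exp(-τ)u(x,τ).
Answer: w(x, τ) = 2exp(-τ)sin(x)sin(2τ) + exp(-τ)sin(4x)cos(8τ)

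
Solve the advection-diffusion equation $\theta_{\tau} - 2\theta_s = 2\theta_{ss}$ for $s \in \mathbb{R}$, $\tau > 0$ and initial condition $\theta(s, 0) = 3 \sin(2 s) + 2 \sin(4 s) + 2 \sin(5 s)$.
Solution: Moving frame: $\eta = s + 2\tau$, $\sigma = \tau$, $\theta = u(\eta,\sigma)$, so $\theta_{\tau} = u_{\sigma} + 2u_{\eta}$ and $\theta_{ss} = u_{\eta\eta}$.
Hence $\theta_{\tau} - 2\theta_s = u_{\sigma}$ and the PDE becomes the heat equation $u_{\sigma} = 2u_{\eta\eta}$ on $\eta \in \mathbb{R}$.
Initial data: $u(\eta,0) = \theta(\eta,0) = 3 \sin(2 \eta) + 2 \sin(4 \eta) + 2 \sin(5 \eta)$. Each mode $\sin(n\eta)$ decays as $e^{-2n^2\sigma}$ on $\mathbb{R}$, so $u(\eta,\sigma) = \sum c_n e^{-2n^2\sigma} \sin(n\eta)$ with $c_2=3, c_4=2, c_5=2$: $u(\eta,\sigma) = 3 e^{-8 \sigma} \sin(2 \eta) + 2 e^{-32 \sigma} \sin(4 \eta) + 2 e^{-50 \sigma} \sin(5 \eta)$.
Substituting back: $\theta(s,\tau) = u(s + 2\tau, \tau)$.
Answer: $\theta(s, \tau) = 3 e^{-8 \tau} \sin(4 \tau + 2 s) + 2 e^{-32 \tau} \sin(8 \tau + 4 s) + 2 e^{-50 \tau} \sin(10 \tau + 5 s)$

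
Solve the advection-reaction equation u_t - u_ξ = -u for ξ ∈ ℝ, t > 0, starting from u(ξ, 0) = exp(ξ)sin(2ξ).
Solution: Substitute u = exp(ξ)w, i.e. w = exp(-ξ)u.
By the product rule, u_ξ = exp(ξ)(w_ξ + w), u_t = exp(ξ)w_t.
Substituting into the PDE and dividing by exp(ξ): w_t - (w_ξ + w) = -w.
The lower-order terms cancel, leaving the standard advection equation w_t - w_ξ = 0.
Initial data for w: w(ξ,0) = exp(-ξ)u(ξ,0) = sin(2ξ).
Solve for w:
  By method of characteristics (waves move left with speed 1):
  Along characteristics ξ + t = const, w is constant, so w(ξ,t) = f(ξ + t) with f = w(·, 0).
Hence w(ξ,t) = sin(2t + 2ξ).
Transform back: u(ξ,t) = exp(ξ)w(ξ,t).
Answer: u(ξ, t) = exp(ξ)sin(2t + 2ξ)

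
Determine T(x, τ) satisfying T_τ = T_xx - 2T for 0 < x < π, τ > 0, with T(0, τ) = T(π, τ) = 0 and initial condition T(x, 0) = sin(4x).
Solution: Substitute T = exp(-2τ)u.
Then T_τ = exp(-2τ)(u_τ - 2u), T_xx = exp(-2τ)u_xx; substituting and dividing by exp(-2τ), the lower-order terms cancel: u_τ = u_xx (standard heat equation).
Data for u: u(x,0) = T(x,0) = sin(4x). The boundary conditions carry over: u(0,τ) = u(π,τ) = 0.
Separating variables: u = Σ c_n exp(-n²τ) sin(nx). From u(x,0) = sin(4x): c_4=1.
So u(x,τ) = exp(-16τ)sin(4x), and T(x,τ) = exp(-2τ)u(x,τ).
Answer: T(x, τ) = exp(-18τ)sin(4x)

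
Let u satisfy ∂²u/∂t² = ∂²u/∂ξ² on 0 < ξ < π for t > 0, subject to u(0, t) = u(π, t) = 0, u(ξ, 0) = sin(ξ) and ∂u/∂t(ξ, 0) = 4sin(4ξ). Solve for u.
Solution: Using separation of variables u = X(ξ)T(t):
Eigenfunctions: sin(nξ), n = 1, 2, 3, ...
General solution: u(ξ, t) = Σ [A_n cos(n t) + B_n sin(n t)] sin(nξ)
From u(ξ,0) = sin(ξ): A_1=1. From u_t(ξ,0) = 4sin(4ξ), using u_t(ξ,0) = Σ ω_n B_n sin(nξ) with ω_n = n: B_4 = 4/4 = 1.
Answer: u(ξ, t) = sin(4t)sin(4ξ) + sin(ξ)cos(t)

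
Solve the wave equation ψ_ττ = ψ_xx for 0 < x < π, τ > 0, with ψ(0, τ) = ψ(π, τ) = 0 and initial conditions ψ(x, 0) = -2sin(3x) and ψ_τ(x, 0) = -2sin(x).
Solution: Using separation of variables ψ = X(x)T(τ):
Eigenfunctions: sin(nx), n = 1, 2, 3, ...
General solution: ψ(x, τ) = Σ [A_n cos(n τ) + B_n sin(n τ)] sin(nx)
From ψ(x,0) = -2sin(3x): A_3=-2. From ψ_τ(x,0) = -2sin(x), using ψ_τ(x,0) = Σ ω_n B_n sin(nx) with ω_n = n: B_1 = (-2)/1 = -2.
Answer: ψ(x, τ) = -2sin(x)sin(τ) - 2sin(3x)cos(3τ)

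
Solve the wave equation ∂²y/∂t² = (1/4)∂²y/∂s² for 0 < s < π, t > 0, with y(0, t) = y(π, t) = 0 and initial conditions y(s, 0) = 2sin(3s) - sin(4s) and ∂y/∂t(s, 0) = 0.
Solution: Using separation of variables y = X(s)T(t):
Eigenfunctions: sin(ns), n = 1, 2, 3, ...
General solution: y(s, t) = Σ [A_n cos(n t/2) + B_n sin(n t/2)] sin(ns)
From y(s,0) = 2sin(3s) - sin(4s): A_3=2, A_4=-1. From y_t(s,0) = 0: all B_n = 0.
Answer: y(s, t) = 2sin(3s)cos(3t/2) - sin(4s)cos(2t)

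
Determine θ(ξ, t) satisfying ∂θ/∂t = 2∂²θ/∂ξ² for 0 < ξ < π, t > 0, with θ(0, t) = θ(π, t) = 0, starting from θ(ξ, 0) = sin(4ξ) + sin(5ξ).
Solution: Separating variables: θ = Σ c_n exp(-2n²t) sin(nξ). From θ(ξ,0) = sin(4ξ) + sin(5ξ): c_4=1, c_5=1.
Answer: θ(ξ, t) = exp(-32t)sin(4ξ) + exp(-50t)sin(5ξ)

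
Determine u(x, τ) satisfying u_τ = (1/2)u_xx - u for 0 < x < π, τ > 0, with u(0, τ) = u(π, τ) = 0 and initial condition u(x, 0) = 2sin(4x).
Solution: Substitute u = exp(-τ)w.
Then u_τ = exp(-τ)(w_τ - w), u_xx = exp(-τ)w_xx; substituting and dividing by exp(-τ), the lower-order terms cancel: w_τ = (1/2)w_xx (standard heat equation).
Data for w: w(x,0) = u(x,0) = 2sin(4x). The boundary conditions carry over: w(0,τ) = w(π,τ) = 0.
Separating variables: w = Σ c_n exp(-n²τ/2) sin(nx). From w(x,0) = 2sin(4x): c_4=2.
So w(x,τ) = 2exp(-8τ)sin(4x), and u(x,τ) = exp(-τ)w(x,τ).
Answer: u(x, τ) = 2exp(-9τ)sin(4x)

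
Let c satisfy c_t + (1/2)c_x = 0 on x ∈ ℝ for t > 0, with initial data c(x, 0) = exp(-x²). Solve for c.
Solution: By method of characteristics (waves move right with speed 1/2):
Along characteristics x - (1/2)t = const, c is constant, so c(x,t) = f(x - (1/2)t) with f = c(·, 0).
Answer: c(x, t) = exp(-(-t/2 + x)²)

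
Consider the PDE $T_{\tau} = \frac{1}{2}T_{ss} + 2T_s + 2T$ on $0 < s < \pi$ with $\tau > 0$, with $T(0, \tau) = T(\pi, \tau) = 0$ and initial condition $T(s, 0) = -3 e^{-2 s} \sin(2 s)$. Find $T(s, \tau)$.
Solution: Substitute $T = e^{-2s}u$, i.e. $u = e^{2s}T$.
By the product rule, $T_s = e^{-2s}(u_s - 2u)$, $T_{ss} = e^{-2s}(u_{ss} - 4u_s + 4u)$, $T_{\tau} = e^{-2s}u_{\tau}$.
Substituting into the PDE and dividing by $e^{-2s}$: $u_{\tau} = \frac{1}{2}(u_{ss} - 4u_s + 4u) + 2(u_s - 2u) + 2u$.
The lower-order terms cancel, leaving the standard heat equation $u_{\tau} = \frac{1}{2}u_{ss}$.
Initial data for $u$: $u(s,0) = e^{2s}T(s,0) = -3 \sin(2 s)$. The boundary conditions carry over: $u(0,\tau) = u(\pi,\tau) = 0$.
Solve for $u$:
  Using separation of variables $u = X(s)G(\tau)$:
  Eigenfunctions: $\sin(ns)$, $n = 1, 2, 3, \ldots$
  General solution: $u(s, \tau) = \sum c_n \sin(ns) e^{-n^2 \tau/2}$
  Matching $u(s,0) = -3 \sin(2 s)$ term by term: $c_2=-3$.
Hence $u(s,\tau) = -3 e^{-2 \tau} \sin(2 s)$.
Transform back: $T(s,\tau) = e^{-2s}u(s,\tau)$.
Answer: $T(s, \tau) = -3 e^{-2 \tau} e^{-2 s} \sin(2 s)$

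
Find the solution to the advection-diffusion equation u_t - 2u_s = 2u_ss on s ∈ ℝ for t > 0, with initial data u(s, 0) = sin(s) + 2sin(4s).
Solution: Moving frame: η = s + 2t, σ = t, u = w(η,σ), so u_t = w_σ + 2w_η and u_ss = w_ηη.
Hence u_t - 2u_s = w_σ and the PDE becomes the heat equation w_σ = 2w_ηη on η ∈ ℝ.
Initial data: w(η,0) = u(η,0) = sin(η) + 2sin(4η). Each mode sin(nη) decays as exp(-2n²σ) on ℝ, so w(η,σ) = Σ c_n exp(-2n²σ) sin(nη) with c_1=1, c_4=2: w(η,σ) = exp(-2σ)sin(η) + 2exp(-32σ)sin(4η).
Substituting back: u(s,t) = w(s + 2t, t).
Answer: u(s, t) = exp(-2t)sin(s + 2t) + 2exp(-32t)sin(4s + 8t)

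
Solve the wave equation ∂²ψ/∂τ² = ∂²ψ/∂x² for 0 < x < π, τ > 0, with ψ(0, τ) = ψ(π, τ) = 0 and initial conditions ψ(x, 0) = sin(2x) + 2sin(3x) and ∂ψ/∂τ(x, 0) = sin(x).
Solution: Using separation of variables ψ = X(x)T(τ):
Eigenfunctions: sin(nx), n = 1, 2, 3, ...
General solution: ψ(x, τ) = Σ [A_n cos(n τ) + B_n sin(n τ)] sin(nx)
From ψ(x,0) = sin(2x) + 2sin(3x): A_2=1, A_3=2. From ψ_τ(x,0) = sin(x), using ψ_τ(x,0) = Σ ω_n B_n sin(nx) with ω_n = n: B_1 = 1/1 = 1.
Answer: ψ(x, τ) = sin(x)sin(τ) + sin(2x)cos(2τ) + 2sin(3x)cos(3τ)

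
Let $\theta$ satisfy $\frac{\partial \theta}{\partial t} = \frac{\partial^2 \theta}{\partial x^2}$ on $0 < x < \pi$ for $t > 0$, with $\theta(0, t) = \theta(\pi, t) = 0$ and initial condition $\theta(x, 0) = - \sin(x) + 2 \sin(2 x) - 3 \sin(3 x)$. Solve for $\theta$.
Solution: Separating variables: $\theta = \sum c_n e^{-n^2t} \sin(nx)$. From $\theta(x,0) = - \sin(x) + 2 \sin(2 x) - 3 \sin(3 x)$: $c_1=-1, c_2=2, c_3=-3$.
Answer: $\theta(x, t) = - e^{-t} \sin(x) + 2 e^{-4 t} \sin(2 x) - 3 e^{-9 t} \sin(3 x)$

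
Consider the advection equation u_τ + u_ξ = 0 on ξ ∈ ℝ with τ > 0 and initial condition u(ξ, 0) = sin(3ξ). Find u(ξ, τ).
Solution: By method of characteristics (waves move right with speed 1):
Along characteristics ξ - τ = const, u is constant, so u(ξ,τ) = f(ξ - τ) with f = u(·, 0).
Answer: u(ξ, τ) = sin(3ξ - 3τ)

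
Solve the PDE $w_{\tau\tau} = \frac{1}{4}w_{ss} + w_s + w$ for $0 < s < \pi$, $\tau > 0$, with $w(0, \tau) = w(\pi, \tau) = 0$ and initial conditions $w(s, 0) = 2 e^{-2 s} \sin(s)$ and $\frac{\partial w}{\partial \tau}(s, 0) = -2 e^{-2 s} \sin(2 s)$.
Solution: Substitute $w = e^{-2s}u$, i.e. $u = e^{2s}w$.
By the product rule, $w_s = e^{-2s}(u_s - 2u)$, $w_{ss} = e^{-2s}(u_{ss} - 4u_s + 4u)$, $w_{\tau\tau} = e^{-2s}u_{\tau\tau}$.
Substituting into the PDE and dividing by $e^{-2s}$: $u_{\tau\tau} = \frac{1}{4}(u_{ss} - 4u_s + 4u) + (u_s - 2u) + u$.
The lower-order terms cancel, leaving the standard wave equation $u_{\tau\tau} = \frac{1}{4}u_{ss}$.
Initial data for $u$: $u(s,0) = e^{2s}w(s,0) = 2 \sin(s)$; $u_{\tau}(s,0) = e^{2s}w_{\tau}(s,0) = -2 \sin(2 s)$. The boundary conditions carry over: $u(0,\tau) = u(\pi,\tau) = 0$.
Solve for $u$:
  Using separation of variables $u = X(s)T(\tau)$:
  Eigenfunctions: $\sin(ns)$, $n = 1, 2, 3, \ldots$
  General solution: $u(s, \tau) = \sum [A_n \cos(n \tau/2) + B_n \sin(n \tau/2)] \sin(ns)$
  From $u(s,0) = 2 \sin(s)$: $A_1=2$. From $u_{\tau}(s,0) = -2 \sin(2 s)$, using $u_{\tau}(s,0) = \sum \omega_n B_n \sin(ns)$ with $\omega_n = n/2$: $B_2 = (-2)/1 = -2$.
Hence $u(s,\tau) = 2 \sin(s) \cos(\tau/2) - 2 \sin(2 s) \sin(\tau)$.
Transform back: $w(s,\tau) = e^{-2s}u(s,\tau)$.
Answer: $w(s, \tau) = -2 e^{-2 s} \sin(\tau) \sin(2 s) + 2 e^{-2 s} \sin(s) \cos(\tau/2)$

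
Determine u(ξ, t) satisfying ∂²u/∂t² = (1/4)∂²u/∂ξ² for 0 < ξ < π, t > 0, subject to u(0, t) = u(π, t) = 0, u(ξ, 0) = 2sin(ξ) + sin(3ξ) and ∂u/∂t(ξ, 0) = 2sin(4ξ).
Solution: Separating variables: u = Σ [A_n cos(ω_n t) + B_n sin(ω_n t)] sin(nξ), ω_n = n/2. From ICs (B_n = velocity coefficient / ω_n): A_1=2, A_3=1, B_4=1.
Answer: u(ξ, t) = sin(2t)sin(4ξ) + 2sin(ξ)cos(t/2) + sin(3ξ)cos(3t/2)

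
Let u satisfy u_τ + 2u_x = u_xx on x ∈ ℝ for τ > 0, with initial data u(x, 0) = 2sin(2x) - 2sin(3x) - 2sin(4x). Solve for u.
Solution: Change to a moving frame: let η = x - 2τ, σ = τ and write u(x,τ) = w(η,σ).
By the chain rule u_τ = w_σ - 2w_η, u_x = w_η, u_xx = w_ηη.
Then u_τ + 2u_x = w_σ: the advection term cancels and the PDE becomes the heat equation w_σ = w_ηη on η ∈ ℝ.
Initial data: w(η,0) = u(η,0) = 2sin(2η) - 2sin(3η) - 2sin(4η).
On η ∈ ℝ each mode satisfies (sin(nη))″ = -n² sin(nη), so exp(-n²σ) sin(nη) solves the heat equation; by superposition w(η,σ) = Σ c_n exp(-n²σ) sin(nη).
Reading off the coefficients: c_2=2, c_3=-2, c_4=-2, so w(η,σ) = 2exp(-4σ)sin(2η) - 2exp(-9σ)sin(3η) - 2exp(-16σ)sin(4η).
Substituting back η = x - 2τ, σ = τ: u(x,τ) = w(x - 2τ, τ).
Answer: u(x, τ) = 2exp(-4τ)sin(2x - 4τ) - 2exp(-9τ)sin(3x - 6τ) - 2exp(-16τ)sin(4x - 8τ)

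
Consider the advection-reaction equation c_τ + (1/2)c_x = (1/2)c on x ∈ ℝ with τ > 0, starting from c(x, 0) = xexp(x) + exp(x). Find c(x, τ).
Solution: Substitute c = exp(x)u, i.e. u = exp(-x)c.
By the product rule, c_x = exp(x)(u_x + u), c_τ = exp(x)u_τ.
Substituting into the PDE and dividing by exp(x): u_τ + (1/2)(u_x + u) = (1/2)u.
The lower-order terms cancel, leaving the standard advection equation u_τ + (1/2)u_x = 0.
Initial data for u: u(x,0) = exp(-x)c(x,0) = x + 1.
Solve for u:
  By method of characteristics (waves move right with speed 1/2):
  Along characteristics x - (1/2)τ = const, u is constant, so u(x,τ) = f(x - (1/2)τ) with f = u(·, 0).
Hence u(x,τ) = x - (1/2)τ + 1.
Transform back: c(x,τ) = exp(x)u(x,τ).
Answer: c(x, τ) = xexp(x) - (1/2)τexp(x) + exp(x)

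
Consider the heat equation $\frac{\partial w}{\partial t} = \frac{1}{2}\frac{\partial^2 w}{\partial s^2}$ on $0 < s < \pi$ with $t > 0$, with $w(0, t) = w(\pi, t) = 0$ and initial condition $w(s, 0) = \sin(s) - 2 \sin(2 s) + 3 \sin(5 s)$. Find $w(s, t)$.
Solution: Separating variables: $w = \sum c_n e^{-n^2t/2} \sin(ns)$. From $w(s,0) = \sin(s) - 2 \sin(2 s) + 3 \sin(5 s)$: $c_1=1, c_2=-2, c_5=3$.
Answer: $w(s, t) = -2 e^{-2 t} \sin(2 s) + e^{-t/2} \sin(s) + 3 e^{-25 t/2} \sin(5 s)$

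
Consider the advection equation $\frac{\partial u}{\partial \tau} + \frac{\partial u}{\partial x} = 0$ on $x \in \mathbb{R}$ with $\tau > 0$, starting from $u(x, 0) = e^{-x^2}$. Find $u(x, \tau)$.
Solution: By method of characteristics (waves move right with speed 1):
Along characteristics $x - \tau =$ const, $u$ is constant, so $u(x,\tau) = f(x - \tau)$ with $f = u( \cdot , 0)$.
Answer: $u(x, \tau) = e^{-(-\tau + x)^2}$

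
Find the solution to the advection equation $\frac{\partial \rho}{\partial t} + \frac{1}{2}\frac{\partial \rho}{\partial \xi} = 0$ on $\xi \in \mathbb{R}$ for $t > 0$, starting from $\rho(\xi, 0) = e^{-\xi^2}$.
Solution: By characteristics ($d\xi/dt = 1/2$), $\rho(\xi,t) = f(\xi - \frac{1}{2}t)$ with $f = \rho( \cdot , 0)$.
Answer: $\rho(\xi, t) = e^{-(\xi - t/2)^2}$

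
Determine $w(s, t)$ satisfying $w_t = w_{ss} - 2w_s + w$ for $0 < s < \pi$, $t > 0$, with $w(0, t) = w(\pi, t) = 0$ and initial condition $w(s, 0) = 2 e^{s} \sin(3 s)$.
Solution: Substitute $w = e^{s}u$, i.e. $u = e^{-s}w$.
By the product rule, $w_s = e^{s}(u_s + u)$, $w_{ss} = e^{s}(u_{ss} + 2u_s + u)$, $w_t = e^{s}u_t$.
Substituting into the PDE and dividing by $e^{s}$: $u_t = (u_{ss} + 2u_s + u) - 2(u_s + u) + u$.
The lower-order terms cancel, leaving the standard heat equation $u_t = u_{ss}$.
Initial data for $u$: $u(s,0) = e^{-s}w(s,0) = 2 \sin(3 s)$. The boundary conditions carry over: $u(0,t) = u(\pi,t) = 0$.
Solve for $u$:
  Using separation of variables $u = X(s)T(t)$:
  Eigenfunctions: $\sin(ns)$, $n = 1, 2, 3, \ldots$
  General solution: $u(s, t) = \sum c_n \sin(ns) e^{-n^2 t}$
  Matching $u(s,0) = 2 \sin(3 s)$ term by term: $c_3=2$.
Hence $u(s,t) = 2 e^{-9 t} \sin(3 s)$.
Transform back: $w(s,t) = e^{s}u(s,t)$.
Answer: $w(s, t) = 2 e^{s} e^{-9 t} \sin(3 s)$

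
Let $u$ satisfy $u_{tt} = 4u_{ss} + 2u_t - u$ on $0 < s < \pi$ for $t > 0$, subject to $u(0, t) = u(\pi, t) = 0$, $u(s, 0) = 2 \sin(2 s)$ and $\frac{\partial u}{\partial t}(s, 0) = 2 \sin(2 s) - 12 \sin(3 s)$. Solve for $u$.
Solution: Substitute $u = e^{t}w$.
Then $u_t = e^{t}(w_t + w)$, $u_{tt} = e^{t}(w_{tt} + 2w_t + w)$, $u_{ss} = e^{t}w_{ss}$; substituting and dividing by $e^{t}$, the lower-order terms cancel: $w_{tt} = 4w_{ss}$ (standard wave equation).
Data for $w$: $w(s,0) = u(s,0) = 2 \sin(2 s)$; $w_t(s,0) = u_t(s,0) - u(s,0) = -12 \sin(3 s)$. The boundary conditions carry over: $w(0,t) = w(\pi,t) = 0$.
Separating variables: $w = \sum [A_n \cos(\omega_n t) + B_n \sin(\omega_n t)] \sin(ns)$, $\omega_n = 2n$. From ICs ($B_n$ = velocity coefficient / $\omega_n$): $A_2=2, B_3=-2$.
So $w(s,t) = 2 \sin(2 s) \cos(4 t) - 2 \sin(3 s) \sin(6 t)$, and $u(s,t) = e^{t}w(s,t)$.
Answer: $u(s, t) = 2 e^{t} \sin(2 s) \cos(4 t) - 2 e^{t} \sin(3 s) \sin(6 t)$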